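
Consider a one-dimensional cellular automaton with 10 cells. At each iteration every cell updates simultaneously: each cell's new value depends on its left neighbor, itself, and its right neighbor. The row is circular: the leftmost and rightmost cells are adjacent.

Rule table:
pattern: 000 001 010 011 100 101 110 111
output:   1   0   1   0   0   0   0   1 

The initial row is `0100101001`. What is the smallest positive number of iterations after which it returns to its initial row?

0100101001

1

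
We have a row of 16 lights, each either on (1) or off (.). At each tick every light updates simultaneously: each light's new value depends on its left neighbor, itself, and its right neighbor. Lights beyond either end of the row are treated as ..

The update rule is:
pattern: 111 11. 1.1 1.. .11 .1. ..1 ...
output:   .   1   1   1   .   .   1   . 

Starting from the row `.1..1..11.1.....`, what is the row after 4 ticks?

1.11.11.11.1....
.1.11.11.11.1...
1.1.11.11.11.1..
.1.1.11.11.11.1.

.1.1.11.11.11.1.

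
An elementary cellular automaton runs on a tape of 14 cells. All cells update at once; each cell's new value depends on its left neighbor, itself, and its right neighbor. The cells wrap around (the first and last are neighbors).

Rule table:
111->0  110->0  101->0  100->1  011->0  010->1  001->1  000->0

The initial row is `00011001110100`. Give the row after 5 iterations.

11011100000001

00100110000110
01111001001001
00000111111111
10001000000000
11011100000001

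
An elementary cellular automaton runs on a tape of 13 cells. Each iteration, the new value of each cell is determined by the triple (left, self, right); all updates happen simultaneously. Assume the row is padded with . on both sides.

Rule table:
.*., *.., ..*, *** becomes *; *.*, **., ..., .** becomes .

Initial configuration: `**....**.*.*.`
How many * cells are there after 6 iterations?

6

iteration 1: ..*..*...*.**
iteration 2: .******.**...
iteration 3: *.****....*..
iteration 4: *..**.*..***.
iteration 5: ***...***.*.*
iteration 6: .*.*.*.*..*.*
count of *: 6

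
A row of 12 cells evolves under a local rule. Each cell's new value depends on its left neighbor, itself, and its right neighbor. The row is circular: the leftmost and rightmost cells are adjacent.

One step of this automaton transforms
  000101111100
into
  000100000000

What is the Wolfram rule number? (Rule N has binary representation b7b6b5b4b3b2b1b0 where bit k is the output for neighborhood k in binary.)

position 6: 111 → 0  (bit 7 = 0)
position 9: 110 → 0  (bit 6 = 0)
position 4: 101 → 0  (bit 5 = 0)
position 10: 100 → 0  (bit 4 = 0)
position 5: 011 → 0  (bit 3 = 0)
position 3: 010 → 1  (bit 2 = 1)
position 2: 001 → 0  (bit 1 = 0)
position 0: 000 → 0  (bit 0 = 0)
bits b7..b0 = 00000100 = 4

4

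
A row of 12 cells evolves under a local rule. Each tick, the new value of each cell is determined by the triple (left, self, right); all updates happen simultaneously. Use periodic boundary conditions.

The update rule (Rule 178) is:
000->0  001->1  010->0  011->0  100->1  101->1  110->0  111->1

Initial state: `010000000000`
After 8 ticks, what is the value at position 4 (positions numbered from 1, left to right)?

1

tick 1: 101000000000
tick 2: 010100000001
tick 3: 101010000010
tick 4: 010101000101
tick 5: 101010101010
tick 6: 010101010101
tick 7: 101010101010  (repeats tick 5; period 2)
tick 8: 010101010101
position 4 holds 1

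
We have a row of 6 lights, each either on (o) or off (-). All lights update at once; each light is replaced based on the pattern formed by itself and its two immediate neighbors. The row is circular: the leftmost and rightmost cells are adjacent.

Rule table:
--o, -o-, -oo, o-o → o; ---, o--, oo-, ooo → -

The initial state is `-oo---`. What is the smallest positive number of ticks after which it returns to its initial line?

tick 1: oo----
tick 2: o----o
tick 3: ----oo
tick 4: ---oo-
tick 5: --oo--
tick 6: -oo---

6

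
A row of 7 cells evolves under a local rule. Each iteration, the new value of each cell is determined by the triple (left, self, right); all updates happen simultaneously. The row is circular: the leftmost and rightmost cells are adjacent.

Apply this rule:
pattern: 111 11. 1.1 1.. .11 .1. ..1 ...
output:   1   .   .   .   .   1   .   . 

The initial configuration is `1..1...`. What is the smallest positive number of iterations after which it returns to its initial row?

1..1...

1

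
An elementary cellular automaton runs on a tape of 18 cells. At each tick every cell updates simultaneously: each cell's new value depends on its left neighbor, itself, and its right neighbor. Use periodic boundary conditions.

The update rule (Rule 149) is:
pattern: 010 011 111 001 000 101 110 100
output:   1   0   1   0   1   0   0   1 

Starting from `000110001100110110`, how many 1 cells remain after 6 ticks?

8

110001100010000001
101100011011111100
100011000001111010
111000111100110010
010110011010001010
010001000011101011
count of 1: 8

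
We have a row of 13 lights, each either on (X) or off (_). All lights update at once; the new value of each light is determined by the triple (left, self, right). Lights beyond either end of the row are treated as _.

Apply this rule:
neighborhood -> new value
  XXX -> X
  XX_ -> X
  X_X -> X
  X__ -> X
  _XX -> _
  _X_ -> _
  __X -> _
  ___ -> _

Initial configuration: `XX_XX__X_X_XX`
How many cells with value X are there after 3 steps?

6

_XX_XX__X_X_X
__XX_XX__X_X_
___XX_XX__X_X
count of X: 6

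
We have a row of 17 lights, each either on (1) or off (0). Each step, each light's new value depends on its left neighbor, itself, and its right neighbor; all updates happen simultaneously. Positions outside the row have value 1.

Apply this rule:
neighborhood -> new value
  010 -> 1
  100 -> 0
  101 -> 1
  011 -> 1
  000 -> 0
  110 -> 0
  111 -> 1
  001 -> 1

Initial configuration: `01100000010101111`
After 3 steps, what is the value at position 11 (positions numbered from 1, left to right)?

11000000111111111
10000001111111111
00000011111111111
position 11 holds 1

1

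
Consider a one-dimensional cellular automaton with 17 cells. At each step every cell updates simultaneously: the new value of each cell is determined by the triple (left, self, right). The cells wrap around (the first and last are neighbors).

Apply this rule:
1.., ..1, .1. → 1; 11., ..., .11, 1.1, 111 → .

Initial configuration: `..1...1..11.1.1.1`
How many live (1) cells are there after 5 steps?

12

1111.1111...1.1.1
.........1.11.1..
........11....11.
.......1..1..1..1
1.....11111111111
count of 1: 12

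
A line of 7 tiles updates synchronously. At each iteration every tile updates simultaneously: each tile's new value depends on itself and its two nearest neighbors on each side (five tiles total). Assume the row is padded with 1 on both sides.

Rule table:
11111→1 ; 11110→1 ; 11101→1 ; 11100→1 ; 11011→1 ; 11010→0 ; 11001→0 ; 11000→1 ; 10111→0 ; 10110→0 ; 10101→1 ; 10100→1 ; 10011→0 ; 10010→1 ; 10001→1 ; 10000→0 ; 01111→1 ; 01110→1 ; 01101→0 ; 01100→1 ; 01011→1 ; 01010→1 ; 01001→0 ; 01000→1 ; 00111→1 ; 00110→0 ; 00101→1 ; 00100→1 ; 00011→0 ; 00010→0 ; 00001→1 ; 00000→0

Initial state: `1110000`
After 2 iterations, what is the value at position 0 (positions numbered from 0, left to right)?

1111010
1111011
position 0 holds 1

1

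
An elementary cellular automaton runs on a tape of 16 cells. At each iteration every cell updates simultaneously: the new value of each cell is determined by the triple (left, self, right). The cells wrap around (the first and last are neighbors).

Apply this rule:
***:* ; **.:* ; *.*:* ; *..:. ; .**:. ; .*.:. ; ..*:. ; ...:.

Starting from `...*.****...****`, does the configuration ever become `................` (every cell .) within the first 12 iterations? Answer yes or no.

iteration 1: ....*.***....***
iteration 2: .....*.**.....**
iteration 3: ......*.*......*
iteration 4: .......*........
iteration 5: ................
all cells are . at iteration 5

yes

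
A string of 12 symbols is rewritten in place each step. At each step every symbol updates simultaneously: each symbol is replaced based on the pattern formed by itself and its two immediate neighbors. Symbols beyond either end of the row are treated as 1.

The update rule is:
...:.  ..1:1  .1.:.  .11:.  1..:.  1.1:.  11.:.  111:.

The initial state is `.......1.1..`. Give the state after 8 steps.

......1....1
.....1....1.
....1....1..
...1....1..1
..1....1..1.
.1....1..1..
.....1..1..1
....1..1..1.

....1..1..1.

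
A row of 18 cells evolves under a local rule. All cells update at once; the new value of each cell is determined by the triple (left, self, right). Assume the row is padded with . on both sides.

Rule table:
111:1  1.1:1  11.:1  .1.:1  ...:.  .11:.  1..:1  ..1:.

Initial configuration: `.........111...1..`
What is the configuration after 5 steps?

..........111..11.
...........111..11
............111..1
.............111.1
..............1111

..............1111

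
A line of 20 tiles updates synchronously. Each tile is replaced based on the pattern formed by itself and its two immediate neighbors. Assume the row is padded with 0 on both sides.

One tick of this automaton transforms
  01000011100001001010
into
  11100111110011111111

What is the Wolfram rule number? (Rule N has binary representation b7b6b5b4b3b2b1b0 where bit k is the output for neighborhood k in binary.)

254

position 7: 111 → 1  (bit 7 = 1)
position 8: 110 → 1  (bit 6 = 1)
position 17: 101 → 1  (bit 5 = 1)
position 2: 100 → 1  (bit 4 = 1)
position 6: 011 → 1  (bit 3 = 1)
position 1: 010 → 1  (bit 2 = 1)
position 0: 001 → 1  (bit 1 = 1)
position 3: 000 → 0  (bit 0 = 0)
bits b7..b0 = 11111110 = 254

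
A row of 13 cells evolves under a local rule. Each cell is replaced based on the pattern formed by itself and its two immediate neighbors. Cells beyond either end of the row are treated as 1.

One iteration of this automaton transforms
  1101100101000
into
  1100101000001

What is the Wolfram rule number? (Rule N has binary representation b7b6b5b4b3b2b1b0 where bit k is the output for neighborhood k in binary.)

position 0: 111 → 1  (bit 7 = 1)
position 1: 110 → 1  (bit 6 = 1)
position 2: 101 → 0  (bit 5 = 0)
position 5: 100 → 0  (bit 4 = 0)
position 3: 011 → 0  (bit 3 = 0)
position 7: 010 → 0  (bit 2 = 0)
position 6: 001 → 1  (bit 1 = 1)
position 11: 000 → 0  (bit 0 = 0)
bits b7..b0 = 11000010 = 194

194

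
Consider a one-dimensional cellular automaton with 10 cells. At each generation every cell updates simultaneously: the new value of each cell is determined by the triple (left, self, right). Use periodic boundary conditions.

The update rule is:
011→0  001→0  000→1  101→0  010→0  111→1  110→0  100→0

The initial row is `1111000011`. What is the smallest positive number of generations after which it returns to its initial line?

6

generation 1: 1110011001
generation 2: 1100000000
generation 3: 0001111110
generation 4: 1100111100
generation 5: 0000011000
generation 6: 1111000011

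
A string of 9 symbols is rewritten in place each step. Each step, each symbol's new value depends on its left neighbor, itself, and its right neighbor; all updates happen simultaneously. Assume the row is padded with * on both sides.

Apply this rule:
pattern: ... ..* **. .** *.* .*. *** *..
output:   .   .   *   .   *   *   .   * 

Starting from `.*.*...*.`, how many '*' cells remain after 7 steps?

step 1: *****..**
step 2: ....**...
step 3: *....**..
step 4: **....**.
step 5: .**....**
step 6: *.**.....
step 7: **.**....
count of *: 4

4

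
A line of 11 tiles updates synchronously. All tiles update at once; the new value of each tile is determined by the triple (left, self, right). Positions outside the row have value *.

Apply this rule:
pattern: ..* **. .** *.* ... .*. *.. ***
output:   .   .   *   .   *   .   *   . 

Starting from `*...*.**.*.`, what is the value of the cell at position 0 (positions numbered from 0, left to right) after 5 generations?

generation 1: .**...*....
generation 2: .*.**..***.
generation 3: ...*.*.*...
generation 4: **......**.
generation 5: ..*****.*..
position 0 holds .

.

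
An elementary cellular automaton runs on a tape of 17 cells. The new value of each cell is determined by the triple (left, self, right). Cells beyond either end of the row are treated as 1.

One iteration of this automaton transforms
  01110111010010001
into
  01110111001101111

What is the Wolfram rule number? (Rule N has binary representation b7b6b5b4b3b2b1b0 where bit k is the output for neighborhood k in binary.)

position 2: 111 → 1  (bit 7 = 1)
position 3: 110 → 1  (bit 6 = 1)
position 0: 101 → 0  (bit 5 = 0)
position 10: 100 → 1  (bit 4 = 1)
position 1: 011 → 1  (bit 3 = 1)
position 9: 010 → 0  (bit 2 = 0)
position 11: 001 → 1  (bit 1 = 1)
position 14: 000 → 1  (bit 0 = 1)
bits b7..b0 = 11011011 = 219

219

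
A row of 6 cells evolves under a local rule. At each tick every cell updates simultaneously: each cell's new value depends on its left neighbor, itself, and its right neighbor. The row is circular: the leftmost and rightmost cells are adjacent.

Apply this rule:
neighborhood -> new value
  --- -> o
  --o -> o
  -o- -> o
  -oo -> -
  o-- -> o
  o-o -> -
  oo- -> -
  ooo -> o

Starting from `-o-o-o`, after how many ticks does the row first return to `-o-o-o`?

-o-o-o

1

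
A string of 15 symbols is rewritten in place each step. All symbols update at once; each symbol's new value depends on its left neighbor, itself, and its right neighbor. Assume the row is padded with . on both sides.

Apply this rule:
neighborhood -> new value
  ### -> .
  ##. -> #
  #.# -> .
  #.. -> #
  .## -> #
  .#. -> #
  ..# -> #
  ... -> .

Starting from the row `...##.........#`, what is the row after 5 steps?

step 1: ..####.......##
step 2: .##..##.....###
step 3: ########...##.#
step 4: #......##.###.#
step 5: ##....###.#.#.#

##....###.#.#.#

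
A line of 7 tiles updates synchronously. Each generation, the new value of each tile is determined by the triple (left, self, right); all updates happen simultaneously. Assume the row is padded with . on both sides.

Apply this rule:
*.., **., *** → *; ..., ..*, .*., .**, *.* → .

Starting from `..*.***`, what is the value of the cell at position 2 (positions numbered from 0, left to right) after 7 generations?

.

.....**
......*
.......
.......  (fixed point — unchanged through generation 7)
position 2 holds .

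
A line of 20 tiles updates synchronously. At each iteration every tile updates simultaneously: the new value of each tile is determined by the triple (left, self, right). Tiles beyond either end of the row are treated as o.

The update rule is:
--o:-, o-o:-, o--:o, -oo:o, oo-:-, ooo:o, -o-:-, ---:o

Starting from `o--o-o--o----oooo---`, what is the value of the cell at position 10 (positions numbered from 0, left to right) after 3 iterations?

-o----o--ooo-ooo-oo-
--ooo--o-oo--oo--o--
o-oo-o---o-o-o-o--o-
position 10 holds -

-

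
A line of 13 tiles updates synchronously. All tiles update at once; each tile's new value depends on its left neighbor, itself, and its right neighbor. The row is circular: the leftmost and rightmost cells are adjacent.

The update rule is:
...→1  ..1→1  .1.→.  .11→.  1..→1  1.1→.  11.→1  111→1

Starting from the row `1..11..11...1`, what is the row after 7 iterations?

.1111.111.111

111.111.1111.
.11..11..111.
1.111.111.111
1..11..11..11
111.111.111.1
111..11..11..
.1111.111.111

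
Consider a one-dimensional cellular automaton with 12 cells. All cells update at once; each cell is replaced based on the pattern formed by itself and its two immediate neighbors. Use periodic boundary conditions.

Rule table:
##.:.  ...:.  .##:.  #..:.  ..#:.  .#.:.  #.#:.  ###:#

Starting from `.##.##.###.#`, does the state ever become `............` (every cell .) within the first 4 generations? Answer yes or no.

yes

........#...
............
all cells are . at generation 2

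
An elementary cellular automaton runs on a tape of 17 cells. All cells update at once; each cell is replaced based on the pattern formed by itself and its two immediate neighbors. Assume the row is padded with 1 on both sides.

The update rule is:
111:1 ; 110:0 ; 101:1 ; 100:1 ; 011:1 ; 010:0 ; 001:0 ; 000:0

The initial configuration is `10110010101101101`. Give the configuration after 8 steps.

01101001011011011
11010100110110111
10101010101101111
01010101011011111
10101010110111111
01010101101111111
10101011011111111
01010110111111111

01010110111111111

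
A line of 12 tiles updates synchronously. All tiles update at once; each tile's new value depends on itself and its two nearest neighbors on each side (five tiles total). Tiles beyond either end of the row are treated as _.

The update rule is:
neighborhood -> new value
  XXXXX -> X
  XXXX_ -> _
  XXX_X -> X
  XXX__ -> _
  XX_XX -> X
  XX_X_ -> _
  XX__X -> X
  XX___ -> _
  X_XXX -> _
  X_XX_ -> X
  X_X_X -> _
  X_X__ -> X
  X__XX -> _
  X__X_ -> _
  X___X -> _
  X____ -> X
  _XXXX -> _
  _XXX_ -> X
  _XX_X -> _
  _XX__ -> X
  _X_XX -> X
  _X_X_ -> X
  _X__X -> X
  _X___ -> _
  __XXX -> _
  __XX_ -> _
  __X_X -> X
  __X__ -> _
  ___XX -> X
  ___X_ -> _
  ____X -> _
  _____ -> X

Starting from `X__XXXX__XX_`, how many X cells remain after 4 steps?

step 1: _X_____X__X_
step 2: ___XX___X___
step 3: X_X_X_____XX
step 4: XX_XX_XX_X_X
count of X: 8

8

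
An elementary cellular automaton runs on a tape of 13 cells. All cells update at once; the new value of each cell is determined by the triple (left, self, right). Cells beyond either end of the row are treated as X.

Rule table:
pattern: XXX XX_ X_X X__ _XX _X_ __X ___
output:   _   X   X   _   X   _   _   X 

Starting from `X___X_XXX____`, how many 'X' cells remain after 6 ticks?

X_X__XX_X_XX_
XX___XXX_XXXX
_X_X_X_XXX___
X_X_X_XX_X_X_
XX_X_XXXX_X_X
_XX_XX__XX_XX
count of X: 8

8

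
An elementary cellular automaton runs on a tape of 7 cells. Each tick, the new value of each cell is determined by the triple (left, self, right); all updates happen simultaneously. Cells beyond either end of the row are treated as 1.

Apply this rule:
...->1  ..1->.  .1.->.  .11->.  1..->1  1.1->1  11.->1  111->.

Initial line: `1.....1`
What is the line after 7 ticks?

.111...

11111..
....11.
111..11
..11...
1..111.
11...11
.111...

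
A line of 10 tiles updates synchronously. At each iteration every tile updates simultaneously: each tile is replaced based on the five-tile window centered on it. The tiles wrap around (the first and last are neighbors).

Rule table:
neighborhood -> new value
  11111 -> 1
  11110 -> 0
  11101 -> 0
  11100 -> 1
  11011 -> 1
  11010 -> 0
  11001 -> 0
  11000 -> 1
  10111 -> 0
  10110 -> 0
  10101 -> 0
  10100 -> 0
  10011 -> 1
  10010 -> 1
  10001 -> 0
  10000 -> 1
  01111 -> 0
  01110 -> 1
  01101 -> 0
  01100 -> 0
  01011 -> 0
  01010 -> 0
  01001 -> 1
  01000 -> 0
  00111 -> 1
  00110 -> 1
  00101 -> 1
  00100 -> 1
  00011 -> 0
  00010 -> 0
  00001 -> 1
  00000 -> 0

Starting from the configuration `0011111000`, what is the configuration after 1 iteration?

1010101110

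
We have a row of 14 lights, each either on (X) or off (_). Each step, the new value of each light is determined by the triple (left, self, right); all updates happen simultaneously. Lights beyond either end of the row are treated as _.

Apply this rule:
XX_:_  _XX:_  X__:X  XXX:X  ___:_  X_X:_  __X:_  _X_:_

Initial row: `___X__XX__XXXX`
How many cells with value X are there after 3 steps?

____X___X__XX_
_____X___X___X
______X___X___
count of X: 2

2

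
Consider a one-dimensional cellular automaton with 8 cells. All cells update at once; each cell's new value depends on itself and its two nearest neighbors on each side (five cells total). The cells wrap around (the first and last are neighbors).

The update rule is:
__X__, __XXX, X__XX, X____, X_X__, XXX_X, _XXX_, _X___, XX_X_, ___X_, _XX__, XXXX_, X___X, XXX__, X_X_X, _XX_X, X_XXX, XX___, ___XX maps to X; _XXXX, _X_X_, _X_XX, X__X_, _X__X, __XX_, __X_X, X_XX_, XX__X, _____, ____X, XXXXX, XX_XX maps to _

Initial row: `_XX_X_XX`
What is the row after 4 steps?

X___XXX_

__XXX__X
_XXXX__X
_X_XX___
X___XXX_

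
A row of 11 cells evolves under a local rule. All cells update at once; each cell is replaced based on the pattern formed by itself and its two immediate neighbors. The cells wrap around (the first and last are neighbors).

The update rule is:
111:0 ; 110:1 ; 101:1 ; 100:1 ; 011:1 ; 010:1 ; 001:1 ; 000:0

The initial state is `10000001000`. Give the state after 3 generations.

11111111101

generation 1: 11000011101
generation 2: 01100110111
generation 3: 11111111101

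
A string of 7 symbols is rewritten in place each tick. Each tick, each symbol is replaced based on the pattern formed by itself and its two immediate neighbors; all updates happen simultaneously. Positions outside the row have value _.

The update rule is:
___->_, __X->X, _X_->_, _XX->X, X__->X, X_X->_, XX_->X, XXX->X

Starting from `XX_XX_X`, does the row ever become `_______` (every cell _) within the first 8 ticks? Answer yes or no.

tick 1: XX_XX__
tick 2: XX_XXX_
tick 3: XX_XXXX
tick 4: XX_XXXX  (fixed point — unchanged through tick 8)
tick 8 is XX_XXXX, still not uniform _

no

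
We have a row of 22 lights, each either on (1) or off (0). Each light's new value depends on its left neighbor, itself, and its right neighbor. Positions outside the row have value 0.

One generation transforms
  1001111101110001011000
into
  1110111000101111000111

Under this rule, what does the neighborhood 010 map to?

At position 0 the neighborhood is 010; the next row has 1 there.

1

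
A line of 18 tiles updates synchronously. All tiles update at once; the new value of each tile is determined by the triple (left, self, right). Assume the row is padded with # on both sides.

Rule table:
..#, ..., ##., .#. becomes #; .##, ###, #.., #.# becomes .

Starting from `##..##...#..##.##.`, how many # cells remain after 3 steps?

9

.#.#.#.###.#.#..#.
.#.#.#...#.#.#.##.
.#.#.#.###.#.#..#.
count of #: 9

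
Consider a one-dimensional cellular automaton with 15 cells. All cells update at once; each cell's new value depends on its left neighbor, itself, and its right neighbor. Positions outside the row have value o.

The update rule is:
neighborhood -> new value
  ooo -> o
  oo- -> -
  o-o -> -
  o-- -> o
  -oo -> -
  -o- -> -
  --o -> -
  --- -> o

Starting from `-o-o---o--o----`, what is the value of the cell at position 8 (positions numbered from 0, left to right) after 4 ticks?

o

tick 1: ----oo--o--ooo-
tick 2: ooo---o--o--o--
tick 3: oo-oo--o--o--o-
tick 4: o----o--o--o---
position 8 holds o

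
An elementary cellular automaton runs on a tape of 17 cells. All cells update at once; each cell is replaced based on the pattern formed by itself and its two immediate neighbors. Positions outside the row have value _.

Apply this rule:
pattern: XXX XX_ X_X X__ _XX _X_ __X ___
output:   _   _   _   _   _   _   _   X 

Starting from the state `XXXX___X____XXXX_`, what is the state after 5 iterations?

_____X___XX______
XXXX___X____XXXXX
_____X___XX______  (repeats iteration 1; period 2)
iteration 5: _____X___XX______

_____X___XX______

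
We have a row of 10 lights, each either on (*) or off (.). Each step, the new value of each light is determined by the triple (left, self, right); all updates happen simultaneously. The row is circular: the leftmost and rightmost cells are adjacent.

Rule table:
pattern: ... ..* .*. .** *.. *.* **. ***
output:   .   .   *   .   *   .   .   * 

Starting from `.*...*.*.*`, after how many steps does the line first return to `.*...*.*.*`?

.**..*.*.*
...*.*.*.*
*..*.*.*.*
.*.*.*.*..
.*.*.*.**.
.*.*.*...*
.*.*.**..*
.*.*...*.*
.*.**..*.*
.*...*.*.*

10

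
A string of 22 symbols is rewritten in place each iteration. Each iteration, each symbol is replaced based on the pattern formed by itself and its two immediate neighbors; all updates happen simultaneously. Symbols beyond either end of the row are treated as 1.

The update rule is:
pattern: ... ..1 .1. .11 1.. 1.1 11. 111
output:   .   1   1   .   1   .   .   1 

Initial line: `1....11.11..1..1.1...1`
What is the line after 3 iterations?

..111.1.11..11.1...11.

.1..1.....111111.11.1.
.11111...1.1111.....1.
..111.1.11..11.1...11.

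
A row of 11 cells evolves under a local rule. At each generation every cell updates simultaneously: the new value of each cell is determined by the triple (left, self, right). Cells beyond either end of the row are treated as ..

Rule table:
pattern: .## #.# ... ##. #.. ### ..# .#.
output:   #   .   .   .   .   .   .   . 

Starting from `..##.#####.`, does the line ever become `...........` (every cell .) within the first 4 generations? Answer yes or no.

generation 1: ..#..#.....
generation 2: ...........
all cells are . at generation 2

yes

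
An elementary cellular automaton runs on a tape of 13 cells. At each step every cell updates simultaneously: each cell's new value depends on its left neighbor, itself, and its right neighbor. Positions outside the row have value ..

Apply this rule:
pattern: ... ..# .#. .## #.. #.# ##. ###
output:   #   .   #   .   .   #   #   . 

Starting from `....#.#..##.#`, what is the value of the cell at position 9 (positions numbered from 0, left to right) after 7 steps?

###.###...###
..##..#.#...#
#..#..###.#.#
#..#....#####
#..#.##.....#
#..##.#.###.#
#...####..###
position 9 holds .

.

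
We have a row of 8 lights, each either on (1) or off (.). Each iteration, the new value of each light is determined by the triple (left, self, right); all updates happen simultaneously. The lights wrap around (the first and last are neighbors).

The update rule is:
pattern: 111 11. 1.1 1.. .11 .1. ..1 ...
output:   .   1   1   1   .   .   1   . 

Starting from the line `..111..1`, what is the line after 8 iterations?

11..111.
.111..11
1..111.1
111..11.
..111.11
11..11.1
.111.11.
1..11.11

1..11.11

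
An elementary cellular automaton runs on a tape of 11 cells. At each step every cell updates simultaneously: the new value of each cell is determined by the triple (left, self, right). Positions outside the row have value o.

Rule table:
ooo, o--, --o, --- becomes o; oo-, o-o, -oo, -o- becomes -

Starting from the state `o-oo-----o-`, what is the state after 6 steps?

-ooo-ooo-oo

step 1: ----ooooo--
step 2: oooo-ooo-oo
step 3: ooo---o---o
step 4: oo-ooo-ooo-
step 5: o---o---o--
step 6: -ooo-ooo-oo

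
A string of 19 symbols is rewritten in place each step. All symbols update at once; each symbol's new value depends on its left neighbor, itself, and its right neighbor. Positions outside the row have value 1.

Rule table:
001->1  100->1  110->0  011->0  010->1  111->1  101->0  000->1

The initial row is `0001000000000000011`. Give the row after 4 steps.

1111111111111100011

step 1: 1111111111111111101
step 2: 1111111111111111000
step 3: 1111111111111110111
step 4: 1111111111111100011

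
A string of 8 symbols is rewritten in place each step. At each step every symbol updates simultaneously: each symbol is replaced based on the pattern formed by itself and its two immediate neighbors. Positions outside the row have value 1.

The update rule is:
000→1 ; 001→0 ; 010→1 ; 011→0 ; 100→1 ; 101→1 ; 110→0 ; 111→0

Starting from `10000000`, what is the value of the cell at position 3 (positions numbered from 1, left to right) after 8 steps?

step 1: 01111110
step 2: 10000001
step 3: 01111100
step 4: 10000010
step 5: 01111011
step 6: 10000100
step 7: 01110110
step 8: 10001001
position 3 holds 0

0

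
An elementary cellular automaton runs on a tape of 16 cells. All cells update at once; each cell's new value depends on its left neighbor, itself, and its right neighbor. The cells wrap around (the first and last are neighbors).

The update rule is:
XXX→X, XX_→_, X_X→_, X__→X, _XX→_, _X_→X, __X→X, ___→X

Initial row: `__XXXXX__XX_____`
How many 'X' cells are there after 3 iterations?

11

XX_XXX_XX__XXXXX
X___X____XX_XXXX
_XXXXXXXX____XXX
count of X: 11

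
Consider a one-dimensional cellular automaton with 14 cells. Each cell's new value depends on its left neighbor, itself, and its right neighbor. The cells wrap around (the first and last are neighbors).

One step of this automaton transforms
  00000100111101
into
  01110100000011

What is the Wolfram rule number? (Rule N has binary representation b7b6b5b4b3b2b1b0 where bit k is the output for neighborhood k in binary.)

position 9: 111 → 0  (bit 7 = 0)
position 11: 110 → 0  (bit 6 = 0)
position 12: 101 → 1  (bit 5 = 1)
position 0: 100 → 0  (bit 4 = 0)
position 8: 011 → 0  (bit 3 = 0)
position 5: 010 → 1  (bit 2 = 1)
position 4: 001 → 0  (bit 1 = 0)
position 1: 000 → 1  (bit 0 = 1)
bits b7..b0 = 00100101 = 37

37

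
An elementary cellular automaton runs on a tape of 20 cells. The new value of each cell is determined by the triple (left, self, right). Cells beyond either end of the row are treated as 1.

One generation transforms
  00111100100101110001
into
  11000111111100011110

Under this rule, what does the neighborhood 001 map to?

At position 1 the neighborhood is 001; the next row has 1 there.

1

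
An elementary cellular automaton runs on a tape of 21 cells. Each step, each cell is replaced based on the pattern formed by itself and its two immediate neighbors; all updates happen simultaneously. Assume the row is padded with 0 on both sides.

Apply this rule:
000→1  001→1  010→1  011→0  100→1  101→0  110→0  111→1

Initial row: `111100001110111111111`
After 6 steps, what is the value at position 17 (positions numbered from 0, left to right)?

011011110100011111110
100001100111101111101
111110011011000111001
011101100000111010111
101000011111010010010
101111101110011111111
position 17 holds 1

1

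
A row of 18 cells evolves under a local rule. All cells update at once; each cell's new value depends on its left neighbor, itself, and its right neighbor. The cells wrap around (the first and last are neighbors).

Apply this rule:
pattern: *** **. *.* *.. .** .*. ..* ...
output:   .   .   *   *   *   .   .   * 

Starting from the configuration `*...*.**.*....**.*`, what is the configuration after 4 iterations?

.*.*.*.**.*.*.*.**

iteration 1: .**..**.*.***.*.**
iteration 2: **.*.*.*.**..*.**.
iteration 3: *.*.*.*.**.*..**.*
iteration 4: .*.*.*.**.*.*.*.**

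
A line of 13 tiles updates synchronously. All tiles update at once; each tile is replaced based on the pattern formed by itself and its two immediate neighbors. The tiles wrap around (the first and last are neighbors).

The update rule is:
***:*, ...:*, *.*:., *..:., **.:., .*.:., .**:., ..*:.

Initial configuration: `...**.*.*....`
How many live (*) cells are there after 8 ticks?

**........***
*..******..**
....****....*
.**..**..**..
............*
.**********..
..********..*
...******....
count of *: 6

6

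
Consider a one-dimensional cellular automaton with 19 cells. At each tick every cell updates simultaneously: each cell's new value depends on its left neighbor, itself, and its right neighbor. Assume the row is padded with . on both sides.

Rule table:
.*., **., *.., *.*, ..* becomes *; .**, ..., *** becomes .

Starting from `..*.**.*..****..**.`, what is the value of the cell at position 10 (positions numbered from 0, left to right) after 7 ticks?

.***.*****...***.**
*..**....**.*..**.*
***.**..*.*****.***
..**.*****....**..*
.*.**....**..*.****
***.**..*.*****...*
..**.*****....**.**
position 10 holds .

.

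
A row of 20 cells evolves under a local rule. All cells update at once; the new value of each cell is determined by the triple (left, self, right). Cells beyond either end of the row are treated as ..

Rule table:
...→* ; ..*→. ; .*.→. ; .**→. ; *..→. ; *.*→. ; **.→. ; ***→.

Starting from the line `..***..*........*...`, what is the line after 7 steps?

*........******...**
..******........*...
*........******...**  (repeats step 1; period 2)
step 7: *........******...**

*........******...**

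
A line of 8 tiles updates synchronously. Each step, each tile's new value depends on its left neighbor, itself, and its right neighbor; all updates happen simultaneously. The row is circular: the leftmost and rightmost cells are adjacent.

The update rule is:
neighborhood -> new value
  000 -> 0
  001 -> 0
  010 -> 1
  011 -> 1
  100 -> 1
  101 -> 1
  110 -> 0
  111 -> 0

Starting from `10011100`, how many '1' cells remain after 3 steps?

4

step 1: 11010010
step 2: 10111011
step 3: 01100110
count of 1: 4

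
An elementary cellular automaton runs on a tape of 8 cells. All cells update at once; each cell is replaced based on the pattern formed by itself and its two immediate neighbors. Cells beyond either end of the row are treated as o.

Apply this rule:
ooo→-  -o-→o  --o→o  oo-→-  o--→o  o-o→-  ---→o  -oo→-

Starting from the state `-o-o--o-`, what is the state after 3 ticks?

tick 1: -o-oooo-
tick 2: -o------
tick 3: -ooooooo

-ooooooo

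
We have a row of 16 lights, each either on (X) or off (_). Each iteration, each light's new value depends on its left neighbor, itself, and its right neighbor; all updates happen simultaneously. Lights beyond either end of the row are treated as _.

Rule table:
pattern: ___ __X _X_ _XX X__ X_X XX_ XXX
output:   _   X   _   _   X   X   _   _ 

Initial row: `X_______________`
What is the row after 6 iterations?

_X______________
X_X_____________
_X_X____________
X_X_X___________
_X_X_X__________
X_X_X_X_________

X_X_X_X_________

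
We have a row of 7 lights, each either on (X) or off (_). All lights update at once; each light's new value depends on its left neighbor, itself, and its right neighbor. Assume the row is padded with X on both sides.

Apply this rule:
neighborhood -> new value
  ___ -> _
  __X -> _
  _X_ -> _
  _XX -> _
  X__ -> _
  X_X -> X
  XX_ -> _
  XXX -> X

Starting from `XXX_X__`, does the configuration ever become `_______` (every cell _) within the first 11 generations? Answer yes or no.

generation 1: XX_X___
generation 2: X_X____
generation 3: _X_____
generation 4: X______
generation 5: _______
all cells are _ at generation 5

yes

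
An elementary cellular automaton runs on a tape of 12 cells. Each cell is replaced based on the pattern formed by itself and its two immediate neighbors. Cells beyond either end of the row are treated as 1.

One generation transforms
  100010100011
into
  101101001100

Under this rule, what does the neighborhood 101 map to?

1

At position 5 the neighborhood is 101; the next row has 1 there.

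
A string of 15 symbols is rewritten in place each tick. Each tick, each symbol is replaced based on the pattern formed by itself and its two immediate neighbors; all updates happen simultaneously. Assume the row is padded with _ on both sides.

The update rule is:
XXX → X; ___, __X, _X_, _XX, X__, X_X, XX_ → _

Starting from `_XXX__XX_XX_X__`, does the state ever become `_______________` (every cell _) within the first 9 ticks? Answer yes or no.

yes

tick 1: __X____________
tick 2: _______________
all cells are _ at tick 2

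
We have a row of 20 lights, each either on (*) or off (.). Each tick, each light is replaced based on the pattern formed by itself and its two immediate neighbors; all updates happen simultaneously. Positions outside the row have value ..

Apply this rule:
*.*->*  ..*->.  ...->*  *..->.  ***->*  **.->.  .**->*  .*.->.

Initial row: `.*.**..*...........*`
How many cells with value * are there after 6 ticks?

11

tick 1: ..**.....*********..
tick 2: *.*..***.********..*
tick 3: .*...**.********....
tick 4: ...*.*.********..***
tick 5: **..*.********...**.
tick 6: *....********..*.*..
count of *: 11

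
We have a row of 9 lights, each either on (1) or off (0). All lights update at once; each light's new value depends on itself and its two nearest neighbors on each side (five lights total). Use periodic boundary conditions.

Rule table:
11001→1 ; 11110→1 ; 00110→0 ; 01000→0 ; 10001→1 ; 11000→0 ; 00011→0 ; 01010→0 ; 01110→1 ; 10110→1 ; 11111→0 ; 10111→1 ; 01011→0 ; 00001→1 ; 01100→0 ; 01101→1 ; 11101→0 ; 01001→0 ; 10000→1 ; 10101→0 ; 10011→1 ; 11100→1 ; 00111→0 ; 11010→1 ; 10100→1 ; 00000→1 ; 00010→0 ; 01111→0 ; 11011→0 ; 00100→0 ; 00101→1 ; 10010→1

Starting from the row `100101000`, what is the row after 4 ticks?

tick 1: 001101010
tick 2: 100110010
tick 3: 101001110
tick 4: 001010101

001010101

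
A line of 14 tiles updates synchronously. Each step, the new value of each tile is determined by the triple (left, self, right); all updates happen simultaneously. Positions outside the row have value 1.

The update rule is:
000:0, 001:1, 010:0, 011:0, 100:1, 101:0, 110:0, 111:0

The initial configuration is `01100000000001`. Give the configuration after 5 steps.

01010001101001

00010000000010
10101000000100
00000100001011
10001010010000
01010001101001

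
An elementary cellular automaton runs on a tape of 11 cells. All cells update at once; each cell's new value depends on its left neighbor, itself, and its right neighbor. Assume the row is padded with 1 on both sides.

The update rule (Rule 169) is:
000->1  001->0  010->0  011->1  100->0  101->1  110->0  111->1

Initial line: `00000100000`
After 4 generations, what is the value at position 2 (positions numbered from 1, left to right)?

01110001110
11100101101
11000011011
10011010111
position 2 holds 0

0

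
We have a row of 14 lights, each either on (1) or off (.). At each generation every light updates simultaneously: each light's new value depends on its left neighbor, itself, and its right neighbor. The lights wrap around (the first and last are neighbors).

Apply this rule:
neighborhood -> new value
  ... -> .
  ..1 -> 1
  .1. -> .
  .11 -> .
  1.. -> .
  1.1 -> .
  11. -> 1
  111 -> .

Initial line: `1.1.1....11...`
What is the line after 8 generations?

.1....1.......

........1.1..1
.......1....1.
......1....1..
.....1....1...
....1....1....
...1....1.....
..1....1......
.1....1.......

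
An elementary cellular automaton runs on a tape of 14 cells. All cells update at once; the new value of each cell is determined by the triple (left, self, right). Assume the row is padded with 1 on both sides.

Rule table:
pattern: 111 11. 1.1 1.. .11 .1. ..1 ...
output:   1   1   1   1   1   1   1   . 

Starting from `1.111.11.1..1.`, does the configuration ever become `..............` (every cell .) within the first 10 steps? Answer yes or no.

no

11111111111111
11111111111111  (fixed point — unchanged through step 10)
step 10 is 11111111111111, still not uniform .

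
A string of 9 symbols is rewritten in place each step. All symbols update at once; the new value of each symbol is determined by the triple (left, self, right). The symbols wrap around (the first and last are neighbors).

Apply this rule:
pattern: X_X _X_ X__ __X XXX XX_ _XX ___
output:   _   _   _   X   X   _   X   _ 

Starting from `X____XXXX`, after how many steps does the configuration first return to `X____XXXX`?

9

____XXXXX
___XXXXX_
__XXXXX__
_XXXXX___
XXXXX____
XXXX____X
XXX____XX
XX____XXX
X____XXXX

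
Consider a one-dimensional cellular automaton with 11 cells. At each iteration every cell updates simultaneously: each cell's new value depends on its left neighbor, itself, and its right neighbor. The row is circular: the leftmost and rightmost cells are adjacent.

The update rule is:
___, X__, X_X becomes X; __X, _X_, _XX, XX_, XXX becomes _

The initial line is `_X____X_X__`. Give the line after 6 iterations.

___X__X__X_

__XXX__X_XX
X____X__X__
_XXX__X__X_
____X__X__X
XXX__X__X__
___X__X__X_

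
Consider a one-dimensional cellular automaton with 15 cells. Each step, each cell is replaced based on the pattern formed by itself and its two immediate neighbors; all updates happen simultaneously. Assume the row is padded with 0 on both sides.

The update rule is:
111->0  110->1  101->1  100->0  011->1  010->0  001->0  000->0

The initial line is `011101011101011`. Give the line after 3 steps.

010110110110111
001111111111101
001000000000110

001000000000110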